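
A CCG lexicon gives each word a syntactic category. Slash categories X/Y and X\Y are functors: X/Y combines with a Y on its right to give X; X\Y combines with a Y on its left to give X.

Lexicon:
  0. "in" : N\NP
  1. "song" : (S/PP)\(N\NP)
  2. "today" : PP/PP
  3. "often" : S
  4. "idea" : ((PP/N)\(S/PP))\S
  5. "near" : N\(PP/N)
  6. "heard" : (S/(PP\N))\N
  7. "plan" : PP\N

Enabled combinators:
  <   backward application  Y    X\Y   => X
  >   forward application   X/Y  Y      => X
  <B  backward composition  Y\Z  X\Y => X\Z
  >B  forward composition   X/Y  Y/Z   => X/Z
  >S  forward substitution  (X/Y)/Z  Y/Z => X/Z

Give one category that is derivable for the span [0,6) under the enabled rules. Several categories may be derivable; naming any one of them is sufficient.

[0,8] S   >
  [0,7] S/(PP\N)   <
    [0,6] N   <
      [0,5] PP/N   <
        [0,3] S/PP   >B
          [0,2] S/PP   <
            [0,1] "in" : N\NP
            [1,2] "song" : (S/PP)\(N\NP)
          [2,3] "today" : PP/PP
        [3,5] (PP/N)\(S/PP)   <
          [3,4] "often" : S
          [4,5] "idea" : ((PP/N)\(S/PP))\S
      [5,6] "near" : N\(PP/N)
    [6,7] "heard" : (S/(PP\N))\N
  [7,8] "plan" : PP\N

N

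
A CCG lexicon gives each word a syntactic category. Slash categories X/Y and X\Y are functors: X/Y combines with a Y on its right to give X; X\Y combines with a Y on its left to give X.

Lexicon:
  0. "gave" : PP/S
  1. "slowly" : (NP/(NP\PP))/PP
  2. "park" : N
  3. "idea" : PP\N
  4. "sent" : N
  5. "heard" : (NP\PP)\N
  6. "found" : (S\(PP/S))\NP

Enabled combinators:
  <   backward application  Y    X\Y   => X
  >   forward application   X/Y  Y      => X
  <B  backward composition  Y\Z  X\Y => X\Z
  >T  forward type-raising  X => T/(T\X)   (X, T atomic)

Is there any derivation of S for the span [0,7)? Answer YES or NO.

[0,7] S   <
  [0,1] "gave" : PP/S
  [1,7] S\(PP/S)   <
    [1,6] NP   >
      [1,4] NP/(NP\PP)   >
        [1,2] "slowly" : (NP/(NP\PP))/PP
        [2,4] PP   >
          [2,3] PP/(PP\N)   >T
            [2,3] "park" : N
          [3,4] "idea" : PP\N
      [4,6] NP\PP   <
        [4,5] "sent" : N
        [5,6] "heard" : (NP\PP)\N
    [6,7] "found" : (S\(PP/S))\NP

YES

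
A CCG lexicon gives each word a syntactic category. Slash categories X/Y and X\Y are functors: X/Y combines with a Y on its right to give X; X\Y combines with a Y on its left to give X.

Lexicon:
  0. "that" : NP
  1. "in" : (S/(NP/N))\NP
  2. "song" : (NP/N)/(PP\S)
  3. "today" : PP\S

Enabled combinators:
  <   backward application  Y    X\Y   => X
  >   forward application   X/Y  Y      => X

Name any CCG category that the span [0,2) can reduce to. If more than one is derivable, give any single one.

[0,4] S   >
  [0,2] S/(NP/N)   <
    [0,1] "that" : NP
    [1,2] "in" : (S/(NP/N))\NP
  [2,4] NP/N   >
    [2,3] "song" : (NP/N)/(PP\S)
    [3,4] "today" : PP\S

S/(NP/N)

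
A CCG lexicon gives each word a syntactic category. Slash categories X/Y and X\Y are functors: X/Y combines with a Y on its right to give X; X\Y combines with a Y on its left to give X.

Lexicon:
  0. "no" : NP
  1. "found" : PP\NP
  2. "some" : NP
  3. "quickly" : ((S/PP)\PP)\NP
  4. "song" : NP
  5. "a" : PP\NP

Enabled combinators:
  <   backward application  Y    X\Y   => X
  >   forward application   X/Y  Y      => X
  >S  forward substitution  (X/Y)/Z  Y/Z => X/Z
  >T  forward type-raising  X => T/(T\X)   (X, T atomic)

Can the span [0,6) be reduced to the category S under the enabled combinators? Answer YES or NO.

YES

[0,6] S   >
  [0,4] S/PP   <
    [0,2] PP   >
      [0,1] PP/(PP\NP)   >T
        [0,1] "no" : NP
      [1,2] "found" : PP\NP
    [2,4] (S/PP)\PP   <
      [2,3] "some" : NP
      [3,4] "quickly" : ((S/PP)\PP)\NP
  [4,6] PP   >
    [4,5] PP/(PP\NP)   >T
      [4,5] "song" : NP
    [5,6] "a" : PP\NP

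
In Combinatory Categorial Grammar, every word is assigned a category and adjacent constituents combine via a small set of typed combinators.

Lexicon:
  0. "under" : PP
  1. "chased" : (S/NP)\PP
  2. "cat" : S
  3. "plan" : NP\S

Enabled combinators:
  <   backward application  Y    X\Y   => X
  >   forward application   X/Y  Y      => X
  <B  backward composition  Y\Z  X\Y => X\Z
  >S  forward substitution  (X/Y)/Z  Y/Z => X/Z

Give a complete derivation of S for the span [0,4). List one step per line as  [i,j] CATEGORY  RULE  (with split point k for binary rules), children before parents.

[0,1] PP  lex  "under"
[1,2] (S/NP)\PP  lex  "chased"
[0,2] S/NP  <  k=1
[2,3] S  lex  "cat"
[3,4] NP\S  lex  "plan"
[2,4] NP  <  k=3
[0,4] S  >  k=2

[0,4] S   >
  [0,2] S/NP   <
    [0,1] "under" : PP
    [1,2] "chased" : (S/NP)\PP
  [2,4] NP   <
    [2,3] "cat" : S
    [3,4] "plan" : NP\S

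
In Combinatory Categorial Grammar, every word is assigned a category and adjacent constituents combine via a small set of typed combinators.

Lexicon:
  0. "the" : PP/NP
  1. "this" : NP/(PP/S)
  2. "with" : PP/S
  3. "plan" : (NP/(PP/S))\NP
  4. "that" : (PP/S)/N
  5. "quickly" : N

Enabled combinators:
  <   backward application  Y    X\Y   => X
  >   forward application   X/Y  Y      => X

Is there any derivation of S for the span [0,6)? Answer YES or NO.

NO

PP/NP NP/(PP/S) PP/S (NP/(PP/S))\NP (PP/S)/N N
CKY chart[0,6] = {PP}; S ∉ chart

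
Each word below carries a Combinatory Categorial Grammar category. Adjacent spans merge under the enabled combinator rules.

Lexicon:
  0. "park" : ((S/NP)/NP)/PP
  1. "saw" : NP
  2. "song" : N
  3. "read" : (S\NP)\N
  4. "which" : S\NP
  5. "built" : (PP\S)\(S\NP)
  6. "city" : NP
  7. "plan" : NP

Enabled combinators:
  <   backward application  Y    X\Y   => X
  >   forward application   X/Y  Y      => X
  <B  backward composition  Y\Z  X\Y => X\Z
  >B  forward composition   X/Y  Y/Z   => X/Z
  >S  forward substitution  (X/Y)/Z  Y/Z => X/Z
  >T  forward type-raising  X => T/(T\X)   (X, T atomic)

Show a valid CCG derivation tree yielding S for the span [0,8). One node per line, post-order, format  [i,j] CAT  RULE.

[0,1] ((S/NP)/NP)/PP  lex  "park"
[1,2] NP  lex  "saw"
[1,2] S/(S\NP)  >T
[2,3] N  lex  "song"
[3,4] (S\NP)\N  lex  "read"
[2,4] S\NP  <  k=3
[1,4] S  >  k=2
[4,5] S\NP  lex  "which"
[5,6] (PP\S)\(S\NP)  lex  "built"
[4,6] PP\S  <  k=5
[1,6] PP  <  k=4
[0,6] (S/NP)/NP  >  k=1
[6,7] NP  lex  "city"
[0,7] S/NP  >  k=6
[7,8] NP  lex  "plan"
[0,8] S  >  k=7

[0,8] S   >
  [0,7] S/NP   >
    [0,6] (S/NP)/NP   >
      [0,1] "park" : ((S/NP)/NP)/PP
      [1,6] PP   <
        [1,4] S   >
          [1,2] S/(S\NP)   >T
            [1,2] "saw" : NP
          [2,4] S\NP   <
            [2,3] "song" : N
            [3,4] "read" : (S\NP)\N
        [4,6] PP\S   <
          [4,5] "which" : S\NP
          [5,6] "built" : (PP\S)\(S\NP)
    [6,7] "city" : NP
  [7,8] "plan" : NP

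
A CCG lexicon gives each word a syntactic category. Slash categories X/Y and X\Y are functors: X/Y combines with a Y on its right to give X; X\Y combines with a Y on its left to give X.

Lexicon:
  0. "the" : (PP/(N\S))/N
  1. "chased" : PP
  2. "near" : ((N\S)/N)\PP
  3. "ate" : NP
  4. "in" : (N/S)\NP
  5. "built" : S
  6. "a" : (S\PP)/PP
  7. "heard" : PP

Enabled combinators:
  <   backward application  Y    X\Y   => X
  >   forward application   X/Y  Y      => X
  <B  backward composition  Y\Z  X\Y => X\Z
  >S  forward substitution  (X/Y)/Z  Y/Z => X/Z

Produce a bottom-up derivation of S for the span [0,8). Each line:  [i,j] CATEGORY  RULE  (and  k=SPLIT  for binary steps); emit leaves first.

[0,8] S   <
  [0,6] PP   >
    [0,3] PP/N   >S
      [0,1] "the" : (PP/(N\S))/N
      [1,3] (N\S)/N   <
        [1,2] "chased" : PP
        [2,3] "near" : ((N\S)/N)\PP
    [3,6] N   >
      [3,5] N/S   <
        [3,4] "ate" : NP
        [4,5] "in" : (N/S)\NP
      [5,6] "built" : S
  [6,8] S\PP   >
    [6,7] "a" : (S\PP)/PP
    [7,8] "heard" : PP

[0,1] (PP/(N\S))/N  lex  "the"
[1,2] PP  lex  "chased"
[2,3] ((N\S)/N)\PP  lex  "near"
[1,3] (N\S)/N  <  k=2
[0,3] PP/N  >S  k=1
[3,4] NP  lex  "ate"
[4,5] (N/S)\NP  lex  "in"
[3,5] N/S  <  k=4
[5,6] S  lex  "built"
[3,6] N  >  k=5
[0,6] PP  >  k=3
[6,7] (S\PP)/PP  lex  "a"
[7,8] PP  lex  "heard"
[6,8] S\PP  >  k=7
[0,8] S  <  k=6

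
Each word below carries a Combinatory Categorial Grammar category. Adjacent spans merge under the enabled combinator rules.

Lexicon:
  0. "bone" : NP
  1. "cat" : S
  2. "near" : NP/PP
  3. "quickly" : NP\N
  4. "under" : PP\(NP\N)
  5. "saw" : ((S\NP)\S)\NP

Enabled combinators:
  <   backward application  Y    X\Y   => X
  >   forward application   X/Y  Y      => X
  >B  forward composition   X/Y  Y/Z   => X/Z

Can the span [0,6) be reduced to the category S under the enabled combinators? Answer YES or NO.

YES

[0,6] S   <
  [0,1] "bone" : NP
  [1,6] S\NP   <
    [1,2] "cat" : S
    [2,6] (S\NP)\S   <
      [2,5] NP   >
        [2,3] "near" : NP/PP
        [3,5] PP   <
          [3,4] "quickly" : NP\N
          [4,5] "under" : PP\(NP\N)
      [5,6] "saw" : ((S\NP)\S)\NP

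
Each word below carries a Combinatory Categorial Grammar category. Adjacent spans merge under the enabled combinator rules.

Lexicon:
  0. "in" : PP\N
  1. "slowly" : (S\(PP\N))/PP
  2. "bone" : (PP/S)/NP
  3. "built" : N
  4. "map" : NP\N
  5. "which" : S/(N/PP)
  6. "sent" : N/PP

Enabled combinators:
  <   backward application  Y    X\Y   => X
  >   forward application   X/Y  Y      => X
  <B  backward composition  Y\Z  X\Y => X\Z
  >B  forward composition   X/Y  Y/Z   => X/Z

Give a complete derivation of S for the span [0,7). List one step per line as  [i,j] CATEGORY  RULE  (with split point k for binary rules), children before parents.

[0,1] PP\N  lex  "in"
[1,2] (S\(PP\N))/PP  lex  "slowly"
[2,3] (PP/S)/NP  lex  "bone"
[3,4] N  lex  "built"
[4,5] NP\N  lex  "map"
[3,5] NP  <  k=4
[2,5] PP/S  >  k=3
[5,6] S/(N/PP)  lex  "which"
[6,7] N/PP  lex  "sent"
[5,7] S  >  k=6
[2,7] PP  >  k=5
[1,7] S\(PP\N)  >  k=2
[0,7] S  <  k=1

[0,7] S   <
  [0,1] "in" : PP\N
  [1,7] S\(PP\N)   >
    [1,2] "slowly" : (S\(PP\N))/PP
    [2,7] PP   >
      [2,5] PP/S   >
        [2,3] "bone" : (PP/S)/NP
        [3,5] NP   <
          [3,4] "built" : N
          [4,5] "map" : NP\N
      [5,7] S   >
        [5,6] "which" : S/(N/PP)
        [6,7] "sent" : N/PP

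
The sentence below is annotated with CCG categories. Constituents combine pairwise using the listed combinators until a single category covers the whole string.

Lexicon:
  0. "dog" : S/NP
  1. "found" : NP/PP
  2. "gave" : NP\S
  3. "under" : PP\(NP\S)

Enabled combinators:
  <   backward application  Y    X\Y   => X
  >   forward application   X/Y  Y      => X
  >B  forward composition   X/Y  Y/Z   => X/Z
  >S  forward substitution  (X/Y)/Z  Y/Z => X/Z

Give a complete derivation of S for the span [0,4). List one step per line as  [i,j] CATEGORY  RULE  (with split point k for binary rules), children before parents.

[0,4] S   >
  [0,2] S/PP   >B
    [0,1] "dog" : S/NP
    [1,2] "found" : NP/PP
  [2,4] PP   <
    [2,3] "gave" : NP\S
    [3,4] "under" : PP\(NP\S)

[0,1] S/NP  lex  "dog"
[1,2] NP/PP  lex  "found"
[0,2] S/PP  >B  k=1
[2,3] NP\S  lex  "gave"
[3,4] PP\(NP\S)  lex  "under"
[2,4] PP  <  k=3
[0,4] S  >  k=2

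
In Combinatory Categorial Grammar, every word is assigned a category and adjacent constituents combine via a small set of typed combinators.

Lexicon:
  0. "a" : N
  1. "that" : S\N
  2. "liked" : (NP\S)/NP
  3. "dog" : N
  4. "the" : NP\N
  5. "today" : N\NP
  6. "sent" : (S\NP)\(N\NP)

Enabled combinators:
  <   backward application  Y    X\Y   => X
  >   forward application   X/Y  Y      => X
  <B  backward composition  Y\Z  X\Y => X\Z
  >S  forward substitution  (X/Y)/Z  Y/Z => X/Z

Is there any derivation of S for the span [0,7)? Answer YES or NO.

YES

[0,7] S   <
  [0,5] NP   <
    [0,2] S   <
      [0,1] "a" : N
      [1,2] "that" : S\N
    [2,5] NP\S   >
      [2,3] "liked" : (NP\S)/NP
      [3,5] NP   <
        [3,4] "dog" : N
        [4,5] "the" : NP\N
  [5,7] S\NP   <
    [5,6] "today" : N\NP
    [6,7] "sent" : (S\NP)\(N\NP)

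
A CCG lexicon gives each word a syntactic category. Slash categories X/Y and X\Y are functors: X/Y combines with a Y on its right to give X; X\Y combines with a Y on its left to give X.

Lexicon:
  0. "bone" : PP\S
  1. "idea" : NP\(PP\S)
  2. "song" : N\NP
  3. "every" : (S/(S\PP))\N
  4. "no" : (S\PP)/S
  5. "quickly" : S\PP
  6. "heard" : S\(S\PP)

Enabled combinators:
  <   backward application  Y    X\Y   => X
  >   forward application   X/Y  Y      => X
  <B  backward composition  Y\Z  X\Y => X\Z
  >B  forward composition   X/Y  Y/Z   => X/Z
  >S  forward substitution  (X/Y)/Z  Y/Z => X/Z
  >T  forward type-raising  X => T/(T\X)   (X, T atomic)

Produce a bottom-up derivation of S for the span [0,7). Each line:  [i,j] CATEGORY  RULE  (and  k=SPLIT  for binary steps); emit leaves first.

[0,1] PP\S  lex  "bone"
[1,2] NP\(PP\S)  lex  "idea"
[0,2] NP  <  k=1
[2,3] N\NP  lex  "song"
[0,3] N  <  k=2
[3,4] (S/(S\PP))\N  lex  "every"
[0,4] S/(S\PP)  <  k=3
[4,5] (S\PP)/S  lex  "no"
[5,6] S\PP  lex  "quickly"
[6,7] S\(S\PP)  lex  "heard"
[5,7] S  <  k=6
[4,7] S\PP  >  k=5
[0,7] S  >  k=4

[0,7] S   >
  [0,4] S/(S\PP)   <
    [0,3] N   <
      [0,2] NP   <
        [0,1] "bone" : PP\S
        [1,2] "idea" : NP\(PP\S)
      [2,3] "song" : N\NP
    [3,4] "every" : (S/(S\PP))\N
  [4,7] S\PP   >
    [4,5] "no" : (S\PP)/S
    [5,7] S   <
      [5,6] "quickly" : S\PP
      [6,7] "heard" : S\(S\PP)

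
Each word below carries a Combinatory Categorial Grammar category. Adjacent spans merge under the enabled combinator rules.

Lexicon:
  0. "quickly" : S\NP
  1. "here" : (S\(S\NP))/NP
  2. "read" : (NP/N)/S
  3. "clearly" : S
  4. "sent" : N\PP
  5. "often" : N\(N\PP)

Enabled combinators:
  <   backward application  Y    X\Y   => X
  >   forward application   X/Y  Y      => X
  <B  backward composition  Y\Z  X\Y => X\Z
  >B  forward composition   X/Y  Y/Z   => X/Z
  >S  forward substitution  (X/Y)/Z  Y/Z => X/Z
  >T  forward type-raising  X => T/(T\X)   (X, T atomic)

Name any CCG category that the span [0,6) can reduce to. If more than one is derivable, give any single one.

[0,6] S   <
  [0,1] "quickly" : S\NP
  [1,6] S\(S\NP)   >
    [1,2] "here" : (S\(S\NP))/NP
    [2,6] NP   >
      [2,4] NP/N   >
        [2,3] "read" : (NP/N)/S
        [3,4] "clearly" : S
      [4,6] N   <
        [4,5] "sent" : N\PP
        [5,6] "often" : N\(N\PP)

S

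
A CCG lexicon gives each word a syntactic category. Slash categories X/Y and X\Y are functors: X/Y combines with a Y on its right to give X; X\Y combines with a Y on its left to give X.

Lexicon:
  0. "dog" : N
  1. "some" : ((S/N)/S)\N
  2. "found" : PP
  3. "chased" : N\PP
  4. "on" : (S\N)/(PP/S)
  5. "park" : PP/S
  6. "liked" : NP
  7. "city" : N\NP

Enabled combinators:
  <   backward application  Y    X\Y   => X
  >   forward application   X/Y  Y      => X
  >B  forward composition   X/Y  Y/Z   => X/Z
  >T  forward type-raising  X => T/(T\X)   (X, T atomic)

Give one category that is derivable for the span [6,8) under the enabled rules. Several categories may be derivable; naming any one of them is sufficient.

N

[0,8] S   >
  [0,6] S/N   >
    [0,2] (S/N)/S   <
      [0,1] "dog" : N
      [1,2] "some" : ((S/N)/S)\N
    [2,6] S   <
      [2,4] N   >
        [2,3] N/(N\PP)   >T
          [2,3] "found" : PP
        [3,4] "chased" : N\PP
      [4,6] S\N   >
        [4,5] "on" : (S\N)/(PP/S)
        [5,6] "park" : PP/S
  [6,8] N   >
    [6,7] N/(N\NP)   >T
      [6,7] "liked" : NP
    [7,8] "city" : N\NP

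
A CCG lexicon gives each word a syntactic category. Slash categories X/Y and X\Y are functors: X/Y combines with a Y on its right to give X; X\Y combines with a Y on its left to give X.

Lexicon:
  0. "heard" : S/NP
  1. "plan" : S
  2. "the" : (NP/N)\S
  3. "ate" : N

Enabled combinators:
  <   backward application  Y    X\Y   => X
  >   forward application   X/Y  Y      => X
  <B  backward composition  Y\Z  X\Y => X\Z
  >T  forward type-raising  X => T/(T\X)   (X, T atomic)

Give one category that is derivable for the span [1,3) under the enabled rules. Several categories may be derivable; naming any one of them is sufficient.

NP/N

[0,4] S   >
  [0,1] "heard" : S/NP
  [1,4] NP   >
    [1,3] NP/N   <
      [1,2] "plan" : S
      [2,3] "the" : (NP/N)\S
    [3,4] "ate" : N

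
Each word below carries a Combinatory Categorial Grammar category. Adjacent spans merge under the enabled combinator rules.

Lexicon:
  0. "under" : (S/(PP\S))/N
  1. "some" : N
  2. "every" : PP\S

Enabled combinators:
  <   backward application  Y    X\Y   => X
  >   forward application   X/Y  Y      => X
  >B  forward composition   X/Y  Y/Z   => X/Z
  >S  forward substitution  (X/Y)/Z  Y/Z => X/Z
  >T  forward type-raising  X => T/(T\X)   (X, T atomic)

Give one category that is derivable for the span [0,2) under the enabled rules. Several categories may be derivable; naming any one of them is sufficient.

[0,3] S   >
  [0,2] S/(PP\S)   >
    [0,1] "under" : (S/(PP\S))/N
    [1,2] "some" : N
  [2,3] "every" : PP\S

S/(PP\S)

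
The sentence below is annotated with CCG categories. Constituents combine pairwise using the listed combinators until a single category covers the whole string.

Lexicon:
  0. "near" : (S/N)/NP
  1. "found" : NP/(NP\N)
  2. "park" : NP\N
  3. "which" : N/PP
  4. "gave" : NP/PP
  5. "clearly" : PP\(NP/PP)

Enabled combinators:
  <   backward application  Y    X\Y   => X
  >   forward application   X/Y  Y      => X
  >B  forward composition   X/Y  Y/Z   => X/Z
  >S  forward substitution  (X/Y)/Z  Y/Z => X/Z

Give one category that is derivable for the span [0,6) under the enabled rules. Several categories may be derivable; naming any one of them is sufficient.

S

[0,6] S   >
  [0,4] S/PP   >B
    [0,3] S/N   >
      [0,1] "near" : (S/N)/NP
      [1,3] NP   >
        [1,2] "found" : NP/(NP\N)
        [2,3] "park" : NP\N
    [3,4] "which" : N/PP
  [4,6] PP   <
    [4,5] "gave" : NP/PP
    [5,6] "clearly" : PP\(NP/PP)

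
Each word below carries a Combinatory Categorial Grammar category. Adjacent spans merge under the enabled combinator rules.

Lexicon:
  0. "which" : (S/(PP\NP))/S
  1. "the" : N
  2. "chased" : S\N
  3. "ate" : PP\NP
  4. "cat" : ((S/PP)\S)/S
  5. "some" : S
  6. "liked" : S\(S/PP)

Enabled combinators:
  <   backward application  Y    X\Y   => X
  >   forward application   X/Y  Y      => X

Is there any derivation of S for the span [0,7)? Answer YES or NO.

[0,7] S   <
  [0,6] S/PP   <
    [0,4] S   >
      [0,3] S/(PP\NP)   >
        [0,1] "which" : (S/(PP\NP))/S
        [1,3] S   <
          [1,2] "the" : N
          [2,3] "chased" : S\N
      [3,4] "ate" : PP\NP
    [4,6] (S/PP)\S   >
      [4,5] "cat" : ((S/PP)\S)/S
      [5,6] "some" : S
  [6,7] "liked" : S\(S/PP)

YES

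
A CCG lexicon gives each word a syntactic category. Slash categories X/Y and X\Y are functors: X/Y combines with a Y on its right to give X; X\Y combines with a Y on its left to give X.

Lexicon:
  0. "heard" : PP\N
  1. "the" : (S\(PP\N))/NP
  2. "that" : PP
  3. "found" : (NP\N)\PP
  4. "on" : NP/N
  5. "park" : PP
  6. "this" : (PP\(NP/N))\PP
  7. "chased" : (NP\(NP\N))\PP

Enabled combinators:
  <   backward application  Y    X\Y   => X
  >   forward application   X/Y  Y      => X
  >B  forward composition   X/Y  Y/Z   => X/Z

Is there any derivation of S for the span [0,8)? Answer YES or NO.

[0,8] S   <
  [0,1] "heard" : PP\N
  [1,8] S\(PP\N)   >
    [1,2] "the" : (S\(PP\N))/NP
    [2,8] NP   <
      [2,4] NP\N   <
        [2,3] "that" : PP
        [3,4] "found" : (NP\N)\PP
      [4,8] NP\(NP\N)   <
        [4,7] PP   <
          [4,5] "on" : NP/N
          [5,7] PP\(NP/N)   <
            [5,6] "park" : PP
            [6,7] "this" : (PP\(NP/N))\PP
        [7,8] "chased" : (NP\(NP\N))\PP

YES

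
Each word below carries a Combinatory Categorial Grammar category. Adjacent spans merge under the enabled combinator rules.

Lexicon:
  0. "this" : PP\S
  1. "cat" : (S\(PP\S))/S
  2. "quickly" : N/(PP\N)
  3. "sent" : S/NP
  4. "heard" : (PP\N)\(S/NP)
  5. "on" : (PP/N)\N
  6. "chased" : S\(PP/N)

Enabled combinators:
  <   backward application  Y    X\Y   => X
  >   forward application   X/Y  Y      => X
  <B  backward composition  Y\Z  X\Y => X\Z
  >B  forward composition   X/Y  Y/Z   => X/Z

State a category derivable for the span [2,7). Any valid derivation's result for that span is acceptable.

[0,7] S   <
  [0,1] "this" : PP\S
  [1,7] S\(PP\S)   >
    [1,2] "cat" : (S\(PP\S))/S
    [2,7] S   <
      [2,5] N   >
        [2,3] "quickly" : N/(PP\N)
        [3,5] PP\N   <
          [3,4] "sent" : S/NP
          [4,5] "heard" : (PP\N)\(S/NP)
      [5,7] S\N   <B
        [5,6] "on" : (PP/N)\N
        [6,7] "chased" : S\(PP/N)

S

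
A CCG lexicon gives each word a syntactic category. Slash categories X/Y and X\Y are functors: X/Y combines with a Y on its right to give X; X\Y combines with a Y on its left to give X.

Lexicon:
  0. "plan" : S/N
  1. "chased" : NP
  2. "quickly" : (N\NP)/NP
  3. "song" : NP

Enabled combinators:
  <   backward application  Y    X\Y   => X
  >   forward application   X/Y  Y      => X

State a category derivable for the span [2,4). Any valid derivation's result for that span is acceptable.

N\NP

[0,4] S   >
  [0,1] "plan" : S/N
  [1,4] N   <
    [1,2] "chased" : NP
    [2,4] N\NP   >
      [2,3] "quickly" : (N\NP)/NP
      [3,4] "song" : NP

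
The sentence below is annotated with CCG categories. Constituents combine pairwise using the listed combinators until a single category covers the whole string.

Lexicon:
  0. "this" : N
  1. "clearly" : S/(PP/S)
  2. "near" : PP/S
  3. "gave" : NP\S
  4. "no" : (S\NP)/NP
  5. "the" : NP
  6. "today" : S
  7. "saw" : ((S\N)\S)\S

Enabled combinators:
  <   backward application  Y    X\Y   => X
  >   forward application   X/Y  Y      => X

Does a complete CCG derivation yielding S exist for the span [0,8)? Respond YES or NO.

[0,8] S   <
  [0,1] "this" : N
  [1,8] S\N   <
    [1,6] S   <
      [1,4] NP   <
        [1,3] S   >
          [1,2] "clearly" : S/(PP/S)
          [2,3] "near" : PP/S
        [3,4] "gave" : NP\S
      [4,6] S\NP   >
        [4,5] "no" : (S\NP)/NP
        [5,6] "the" : NP
    [6,8] (S\N)\S   <
      [6,7] "today" : S
      [7,8] "saw" : ((S\N)\S)\S

YES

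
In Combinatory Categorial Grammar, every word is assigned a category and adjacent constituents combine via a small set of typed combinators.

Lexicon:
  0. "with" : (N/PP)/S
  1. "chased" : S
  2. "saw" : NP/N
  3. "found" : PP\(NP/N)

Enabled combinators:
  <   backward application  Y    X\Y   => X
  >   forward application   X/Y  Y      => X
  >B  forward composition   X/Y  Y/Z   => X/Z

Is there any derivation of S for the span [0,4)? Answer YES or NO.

(N/PP)/S S NP/N PP\(NP/N)
CKY chart[0,4] = {N}; S ∉ chart

NO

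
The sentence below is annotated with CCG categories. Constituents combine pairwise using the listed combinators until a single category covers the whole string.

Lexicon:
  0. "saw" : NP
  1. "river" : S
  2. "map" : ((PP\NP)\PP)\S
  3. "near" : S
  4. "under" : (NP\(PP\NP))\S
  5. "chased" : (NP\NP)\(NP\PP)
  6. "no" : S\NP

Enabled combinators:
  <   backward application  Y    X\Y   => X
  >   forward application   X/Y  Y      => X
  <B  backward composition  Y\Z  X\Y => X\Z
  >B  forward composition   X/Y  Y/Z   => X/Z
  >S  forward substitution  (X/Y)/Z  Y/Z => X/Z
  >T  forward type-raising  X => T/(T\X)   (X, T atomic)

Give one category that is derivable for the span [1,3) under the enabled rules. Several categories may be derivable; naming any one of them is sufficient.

(PP\NP)\PP

[0,7] S   >
  [0,1] S/(S\NP)   >T
    [0,1] "saw" : NP
  [1,7] S\NP   <B
    [1,6] NP\NP   <
      [1,5] NP\PP   <B
        [1,3] (PP\NP)\PP   <
          [1,2] "river" : S
          [2,3] "map" : ((PP\NP)\PP)\S
        [3,5] NP\(PP\NP)   <
          [3,4] "near" : S
          [4,5] "under" : (NP\(PP\NP))\S
      [5,6] "chased" : (NP\NP)\(NP\PP)
    [6,7] "no" : S\NP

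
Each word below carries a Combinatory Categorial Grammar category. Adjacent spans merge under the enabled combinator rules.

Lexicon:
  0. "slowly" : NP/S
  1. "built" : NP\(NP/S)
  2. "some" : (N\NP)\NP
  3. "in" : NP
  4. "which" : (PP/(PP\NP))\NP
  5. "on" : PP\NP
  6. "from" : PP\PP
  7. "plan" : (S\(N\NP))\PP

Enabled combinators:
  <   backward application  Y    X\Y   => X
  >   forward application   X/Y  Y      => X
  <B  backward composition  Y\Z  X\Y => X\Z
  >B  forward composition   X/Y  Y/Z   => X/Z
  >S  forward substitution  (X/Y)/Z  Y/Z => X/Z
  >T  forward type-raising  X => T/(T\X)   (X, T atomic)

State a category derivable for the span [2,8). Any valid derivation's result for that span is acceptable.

[0,8] S   <
  [0,2] NP   <
    [0,1] "slowly" : NP/S
    [1,2] "built" : NP\(NP/S)
  [2,8] S\NP   <B
    [2,3] "some" : (N\NP)\NP
    [3,8] S\(N\NP)   <
      [3,7] PP   >
        [3,5] PP/(PP\NP)   <
          [3,4] "in" : NP
          [4,5] "which" : (PP/(PP\NP))\NP
        [5,7] PP\NP   <B
          [5,6] "on" : PP\NP
          [6,7] "from" : PP\PP
      [7,8] "plan" : (S\(N\NP))\PP

S\NP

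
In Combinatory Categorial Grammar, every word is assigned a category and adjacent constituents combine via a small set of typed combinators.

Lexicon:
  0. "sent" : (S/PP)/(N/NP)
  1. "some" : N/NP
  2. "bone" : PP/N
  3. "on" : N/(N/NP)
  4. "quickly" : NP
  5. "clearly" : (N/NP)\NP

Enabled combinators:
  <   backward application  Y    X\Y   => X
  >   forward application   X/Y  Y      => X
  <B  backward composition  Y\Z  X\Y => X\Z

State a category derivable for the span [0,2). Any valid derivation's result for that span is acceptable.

[0,6] S   >
  [0,2] S/PP   >
    [0,1] "sent" : (S/PP)/(N/NP)
    [1,2] "some" : N/NP
  [2,6] PP   >
    [2,3] "bone" : PP/N
    [3,6] N   >
      [3,4] "on" : N/(N/NP)
      [4,6] N/NP   <
        [4,5] "quickly" : NP
        [5,6] "clearly" : (N/NP)\NP

S/PP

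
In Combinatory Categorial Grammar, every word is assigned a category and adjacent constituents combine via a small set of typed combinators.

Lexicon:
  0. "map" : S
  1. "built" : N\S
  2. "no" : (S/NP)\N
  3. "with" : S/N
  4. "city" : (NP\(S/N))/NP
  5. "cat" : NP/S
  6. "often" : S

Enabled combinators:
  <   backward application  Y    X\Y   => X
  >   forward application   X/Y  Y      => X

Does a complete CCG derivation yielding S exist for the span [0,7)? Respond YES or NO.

[0,7] S   >
  [0,3] S/NP   <
    [0,2] N   <
      [0,1] "map" : S
      [1,2] "built" : N\S
    [2,3] "no" : (S/NP)\N
  [3,7] NP   <
    [3,4] "with" : S/N
    [4,7] NP\(S/N)   >
      [4,5] "city" : (NP\(S/N))/NP
      [5,7] NP   >
        [5,6] "cat" : NP/S
        [6,7] "often" : S

YES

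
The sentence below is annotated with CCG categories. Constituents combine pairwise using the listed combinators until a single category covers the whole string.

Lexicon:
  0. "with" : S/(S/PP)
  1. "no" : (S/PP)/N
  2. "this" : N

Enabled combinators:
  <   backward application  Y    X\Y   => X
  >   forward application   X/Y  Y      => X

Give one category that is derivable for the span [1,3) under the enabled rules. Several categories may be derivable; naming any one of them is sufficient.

S/PP

[0,3] S   >
  [0,1] "with" : S/(S/PP)
  [1,3] S/PP   >
    [1,2] "no" : (S/PP)/N
    [2,3] "this" : N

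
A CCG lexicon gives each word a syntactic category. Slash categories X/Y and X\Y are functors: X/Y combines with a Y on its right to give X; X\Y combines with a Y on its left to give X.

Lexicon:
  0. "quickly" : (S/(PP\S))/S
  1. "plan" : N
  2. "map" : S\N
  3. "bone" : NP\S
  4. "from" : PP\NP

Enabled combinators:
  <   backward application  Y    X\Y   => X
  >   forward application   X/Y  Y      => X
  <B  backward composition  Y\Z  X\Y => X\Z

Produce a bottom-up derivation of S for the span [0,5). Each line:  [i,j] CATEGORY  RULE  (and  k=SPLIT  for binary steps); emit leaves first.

[0,5] S   >
  [0,3] S/(PP\S)   >
    [0,1] "quickly" : (S/(PP\S))/S
    [1,3] S   <
      [1,2] "plan" : N
      [2,3] "map" : S\N
  [3,5] PP\S   <B
    [3,4] "bone" : NP\S
    [4,5] "from" : PP\NP

[0,1] (S/(PP\S))/S  lex  "quickly"
[1,2] N  lex  "plan"
[2,3] S\N  lex  "map"
[1,3] S  <  k=2
[0,3] S/(PP\S)  >  k=1
[3,4] NP\S  lex  "bone"
[4,5] PP\NP  lex  "from"
[3,5] PP\S  <B  k=4
[0,5] S  >  k=3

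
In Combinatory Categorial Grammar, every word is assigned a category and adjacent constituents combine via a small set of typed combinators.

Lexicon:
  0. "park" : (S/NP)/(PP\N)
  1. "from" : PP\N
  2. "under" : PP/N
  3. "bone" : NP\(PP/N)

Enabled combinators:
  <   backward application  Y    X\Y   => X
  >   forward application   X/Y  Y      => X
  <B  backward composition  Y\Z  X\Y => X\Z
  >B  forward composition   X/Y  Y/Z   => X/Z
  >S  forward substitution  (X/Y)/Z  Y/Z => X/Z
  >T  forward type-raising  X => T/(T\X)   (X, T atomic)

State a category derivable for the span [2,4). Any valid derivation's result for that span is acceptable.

[0,4] S   >
  [0,2] S/NP   >
    [0,1] "park" : (S/NP)/(PP\N)
    [1,2] "from" : PP\N
  [2,4] NP   <
    [2,3] "under" : PP/N
    [3,4] "bone" : NP\(PP/N)

NP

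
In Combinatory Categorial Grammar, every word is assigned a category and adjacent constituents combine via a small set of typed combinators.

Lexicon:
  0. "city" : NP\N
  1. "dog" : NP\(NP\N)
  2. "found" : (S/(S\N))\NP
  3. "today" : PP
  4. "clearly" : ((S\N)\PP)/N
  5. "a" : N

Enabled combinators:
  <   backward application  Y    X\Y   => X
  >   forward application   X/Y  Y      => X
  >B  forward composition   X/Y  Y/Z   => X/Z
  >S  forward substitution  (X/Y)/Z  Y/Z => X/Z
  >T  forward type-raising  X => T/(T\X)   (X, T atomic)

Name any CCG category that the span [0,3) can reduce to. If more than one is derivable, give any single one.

[0,6] S   >
  [0,3] S/(S\N)   <
    [0,2] NP   <
      [0,1] "city" : NP\N
      [1,2] "dog" : NP\(NP\N)
    [2,3] "found" : (S/(S\N))\NP
  [3,6] S\N   <
    [3,4] "today" : PP
    [4,6] (S\N)\PP   >
      [4,5] "clearly" : ((S\N)\PP)/N
      [5,6] "a" : N

S/(S\N)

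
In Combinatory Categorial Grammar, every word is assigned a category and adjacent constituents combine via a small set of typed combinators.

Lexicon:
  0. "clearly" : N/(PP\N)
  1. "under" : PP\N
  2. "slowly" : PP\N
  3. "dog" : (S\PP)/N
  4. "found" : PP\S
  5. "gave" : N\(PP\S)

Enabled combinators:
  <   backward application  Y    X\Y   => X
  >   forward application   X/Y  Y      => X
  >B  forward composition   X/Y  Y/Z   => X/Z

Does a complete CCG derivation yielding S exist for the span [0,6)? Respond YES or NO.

YES

[0,6] S   <
  [0,3] PP   <
    [0,2] N   >
      [0,1] "clearly" : N/(PP\N)
      [1,2] "under" : PP\N
    [2,3] "slowly" : PP\N
  [3,6] S\PP   >
    [3,4] "dog" : (S\PP)/N
    [4,6] N   <
      [4,5] "found" : PP\S
      [5,6] "gave" : N\(PP\S)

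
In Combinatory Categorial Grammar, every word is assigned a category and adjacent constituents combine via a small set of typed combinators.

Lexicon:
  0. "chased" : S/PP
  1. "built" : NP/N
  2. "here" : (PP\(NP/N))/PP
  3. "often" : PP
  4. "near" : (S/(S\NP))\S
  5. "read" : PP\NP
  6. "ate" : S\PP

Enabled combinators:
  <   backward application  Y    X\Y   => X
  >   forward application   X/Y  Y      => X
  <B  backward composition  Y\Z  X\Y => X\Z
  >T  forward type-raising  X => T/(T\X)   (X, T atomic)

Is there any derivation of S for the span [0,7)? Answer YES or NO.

[0,7] S   >
  [0,5] S/(S\NP)   <
    [0,4] S   >
      [0,1] "chased" : S/PP
      [1,4] PP   <
        [1,2] "built" : NP/N
        [2,4] PP\(NP/N)   >
          [2,3] "here" : (PP\(NP/N))/PP
          [3,4] "often" : PP
    [4,5] "near" : (S/(S\NP))\S
  [5,7] S\NP   <B
    [5,6] "read" : PP\NP
    [6,7] "ate" : S\PP

YES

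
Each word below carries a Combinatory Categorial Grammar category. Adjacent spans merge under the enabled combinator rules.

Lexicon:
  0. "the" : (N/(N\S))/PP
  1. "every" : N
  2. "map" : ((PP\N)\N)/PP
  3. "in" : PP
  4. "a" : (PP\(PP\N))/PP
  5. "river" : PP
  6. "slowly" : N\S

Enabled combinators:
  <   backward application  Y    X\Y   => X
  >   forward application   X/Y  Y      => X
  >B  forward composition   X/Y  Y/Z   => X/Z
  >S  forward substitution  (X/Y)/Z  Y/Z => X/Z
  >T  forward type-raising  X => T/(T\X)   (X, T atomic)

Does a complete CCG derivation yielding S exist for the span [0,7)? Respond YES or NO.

(N/(N\S))/PP N ((PP\N)\N)/PP PP (PP\(PP\N))/PP PP N\S
CKY chart[0,7] = {N, N/(N\N), NP/(NP\N), PP/(PP\N), S/(S\N)}; S ∉ chart

NO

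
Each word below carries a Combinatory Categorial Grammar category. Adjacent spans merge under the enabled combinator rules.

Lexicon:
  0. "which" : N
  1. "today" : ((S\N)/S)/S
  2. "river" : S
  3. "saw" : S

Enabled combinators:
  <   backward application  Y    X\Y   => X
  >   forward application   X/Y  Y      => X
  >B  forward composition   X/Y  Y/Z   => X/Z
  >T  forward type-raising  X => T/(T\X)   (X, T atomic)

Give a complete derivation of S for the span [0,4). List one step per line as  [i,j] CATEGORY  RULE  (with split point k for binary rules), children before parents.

[0,1] N  lex  "which"
[1,2] ((S\N)/S)/S  lex  "today"
[2,3] S  lex  "river"
[1,3] (S\N)/S  >  k=2
[3,4] S  lex  "saw"
[1,4] S\N  >  k=3
[0,4] S  <  k=1

[0,4] S   <
  [0,1] "which" : N
  [1,4] S\N   >
    [1,3] (S\N)/S   >
      [1,2] "today" : ((S\N)/S)/S
      [2,3] "river" : S
    [3,4] "saw" : S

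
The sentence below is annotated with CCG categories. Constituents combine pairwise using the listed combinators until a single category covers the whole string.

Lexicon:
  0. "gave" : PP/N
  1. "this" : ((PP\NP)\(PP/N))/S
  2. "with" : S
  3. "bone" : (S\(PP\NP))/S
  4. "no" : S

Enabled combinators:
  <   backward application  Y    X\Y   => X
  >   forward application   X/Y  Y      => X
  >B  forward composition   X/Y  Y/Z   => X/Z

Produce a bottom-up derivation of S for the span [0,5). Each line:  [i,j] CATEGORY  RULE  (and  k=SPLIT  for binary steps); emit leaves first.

[0,5] S   <
  [0,3] PP\NP   <
    [0,1] "gave" : PP/N
    [1,3] (PP\NP)\(PP/N)   >
      [1,2] "this" : ((PP\NP)\(PP/N))/S
      [2,3] "with" : S
  [3,5] S\(PP\NP)   >
    [3,4] "bone" : (S\(PP\NP))/S
    [4,5] "no" : S

[0,1] PP/N  lex  "gave"
[1,2] ((PP\NP)\(PP/N))/S  lex  "this"
[2,3] S  lex  "with"
[1,3] (PP\NP)\(PP/N)  >  k=2
[0,3] PP\NP  <  k=1
[3,4] (S\(PP\NP))/S  lex  "bone"
[4,5] S  lex  "no"
[3,5] S\(PP\NP)  >  k=4
[0,5] S  <  k=3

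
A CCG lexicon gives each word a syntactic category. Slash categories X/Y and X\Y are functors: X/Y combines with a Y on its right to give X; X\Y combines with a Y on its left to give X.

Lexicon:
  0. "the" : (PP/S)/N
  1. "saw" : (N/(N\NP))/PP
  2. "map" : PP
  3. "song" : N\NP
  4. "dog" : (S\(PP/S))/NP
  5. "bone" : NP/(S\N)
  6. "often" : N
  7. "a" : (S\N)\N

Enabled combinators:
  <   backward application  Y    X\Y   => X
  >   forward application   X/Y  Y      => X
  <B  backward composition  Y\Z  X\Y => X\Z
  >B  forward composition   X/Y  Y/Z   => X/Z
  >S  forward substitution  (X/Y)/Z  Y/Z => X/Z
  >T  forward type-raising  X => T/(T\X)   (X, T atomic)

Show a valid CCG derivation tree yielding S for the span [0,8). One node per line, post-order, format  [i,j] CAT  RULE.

[0,1] (PP/S)/N  lex  "the"
[1,2] (N/(N\NP))/PP  lex  "saw"
[2,3] PP  lex  "map"
[1,3] N/(N\NP)  >  k=2
[3,4] N\NP  lex  "song"
[1,4] N  >  k=3
[0,4] PP/S  >  k=1
[4,5] (S\(PP/S))/NP  lex  "dog"
[5,6] NP/(S\N)  lex  "bone"
[6,7] N  lex  "often"
[7,8] (S\N)\N  lex  "a"
[6,8] S\N  <  k=7
[5,8] NP  >  k=6
[4,8] S\(PP/S)  >  k=5
[0,8] S  <  k=4

[0,8] S   <
  [0,4] PP/S   >
    [0,1] "the" : (PP/S)/N
    [1,4] N   >
      [1,3] N/(N\NP)   >
        [1,2] "saw" : (N/(N\NP))/PP
        [2,3] "map" : PP
      [3,4] "song" : N\NP
  [4,8] S\(PP/S)   >
    [4,5] "dog" : (S\(PP/S))/NP
    [5,8] NP   >
      [5,6] "bone" : NP/(S\N)
      [6,8] S\N   <
        [6,7] "often" : N
        [7,8] "a" : (S\N)\N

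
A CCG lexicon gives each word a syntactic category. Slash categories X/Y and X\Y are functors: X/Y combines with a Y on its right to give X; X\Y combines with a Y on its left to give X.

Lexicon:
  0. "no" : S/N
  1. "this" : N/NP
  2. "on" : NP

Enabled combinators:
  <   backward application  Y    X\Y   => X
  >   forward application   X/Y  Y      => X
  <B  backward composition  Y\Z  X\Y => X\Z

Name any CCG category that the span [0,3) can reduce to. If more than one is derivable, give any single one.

S

[0,3] S   >
  [0,1] "no" : S/N
  [1,3] N   >
    [1,2] "this" : N/NP
    [2,3] "on" : NP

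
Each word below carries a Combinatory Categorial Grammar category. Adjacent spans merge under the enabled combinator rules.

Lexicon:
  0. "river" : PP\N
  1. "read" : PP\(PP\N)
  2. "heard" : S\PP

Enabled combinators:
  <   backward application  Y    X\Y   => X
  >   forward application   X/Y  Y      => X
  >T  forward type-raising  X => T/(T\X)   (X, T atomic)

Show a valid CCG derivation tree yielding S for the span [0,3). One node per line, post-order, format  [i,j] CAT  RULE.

[0,3] S   <
  [0,2] PP   <
    [0,1] "river" : PP\N
    [1,2] "read" : PP\(PP\N)
  [2,3] "heard" : S\PP

[0,1] PP\N  lex  "river"
[1,2] PP\(PP\N)  lex  "read"
[0,2] PP  <  k=1
[2,3] S\PP  lex  "heard"
[0,3] S  <  k=2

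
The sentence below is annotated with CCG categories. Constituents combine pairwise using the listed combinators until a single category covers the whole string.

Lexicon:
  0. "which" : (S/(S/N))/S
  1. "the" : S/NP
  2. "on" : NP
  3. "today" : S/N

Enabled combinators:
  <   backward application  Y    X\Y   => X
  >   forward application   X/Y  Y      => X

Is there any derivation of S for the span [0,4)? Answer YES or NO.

[0,4] S   >
  [0,3] S/(S/N)   >
    [0,1] "which" : (S/(S/N))/S
    [1,3] S   >
      [1,2] "the" : S/NP
      [2,3] "on" : NP
  [3,4] "today" : S/N

YES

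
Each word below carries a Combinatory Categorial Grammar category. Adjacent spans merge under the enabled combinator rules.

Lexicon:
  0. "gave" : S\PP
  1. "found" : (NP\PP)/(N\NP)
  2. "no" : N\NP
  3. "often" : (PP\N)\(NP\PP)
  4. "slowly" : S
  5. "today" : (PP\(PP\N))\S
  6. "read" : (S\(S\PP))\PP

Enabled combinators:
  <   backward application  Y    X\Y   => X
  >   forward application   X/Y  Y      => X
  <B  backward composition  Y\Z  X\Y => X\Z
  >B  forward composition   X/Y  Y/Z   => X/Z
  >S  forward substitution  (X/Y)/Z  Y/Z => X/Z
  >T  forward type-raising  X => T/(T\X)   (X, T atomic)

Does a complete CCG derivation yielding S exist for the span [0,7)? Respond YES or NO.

YES

[0,7] S   <
  [0,1] "gave" : S\PP
  [1,7] S\(S\PP)   <
    [1,6] PP   <
      [1,4] PP\N   <
        [1,3] NP\PP   >
          [1,2] "found" : (NP\PP)/(N\NP)
          [2,3] "no" : N\NP
        [3,4] "often" : (PP\N)\(NP\PP)
      [4,6] PP\(PP\N)   <
        [4,5] "slowly" : S
        [5,6] "today" : (PP\(PP\N))\S
    [6,7] "read" : (S\(S\PP))\PP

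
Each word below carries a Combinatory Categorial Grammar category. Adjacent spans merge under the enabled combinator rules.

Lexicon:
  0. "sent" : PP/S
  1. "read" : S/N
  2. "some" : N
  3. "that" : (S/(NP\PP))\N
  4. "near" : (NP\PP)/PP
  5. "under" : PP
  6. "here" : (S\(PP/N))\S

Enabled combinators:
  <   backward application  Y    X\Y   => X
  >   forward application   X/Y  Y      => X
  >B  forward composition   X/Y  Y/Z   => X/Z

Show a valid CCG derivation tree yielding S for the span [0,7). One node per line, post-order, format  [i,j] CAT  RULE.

[0,1] PP/S  lex  "sent"
[1,2] S/N  lex  "read"
[0,2] PP/N  >B  k=1
[2,3] N  lex  "some"
[3,4] (S/(NP\PP))\N  lex  "that"
[2,4] S/(NP\PP)  <  k=3
[4,5] (NP\PP)/PP  lex  "near"
[5,6] PP  lex  "under"
[4,6] NP\PP  >  k=5
[2,6] S  >  k=4
[6,7] (S\(PP/N))\S  lex  "here"
[2,7] S\(PP/N)  <  k=6
[0,7] S  <  k=2

[0,7] S   <
  [0,2] PP/N   >B
    [0,1] "sent" : PP/S
    [1,2] "read" : S/N
  [2,7] S\(PP/N)   <
    [2,6] S   >
      [2,4] S/(NP\PP)   <
        [2,3] "some" : N
        [3,4] "that" : (S/(NP\PP))\N
      [4,6] NP\PP   >
        [4,5] "near" : (NP\PP)/PP
        [5,6] "under" : PP
    [6,7] "here" : (S\(PP/N))\S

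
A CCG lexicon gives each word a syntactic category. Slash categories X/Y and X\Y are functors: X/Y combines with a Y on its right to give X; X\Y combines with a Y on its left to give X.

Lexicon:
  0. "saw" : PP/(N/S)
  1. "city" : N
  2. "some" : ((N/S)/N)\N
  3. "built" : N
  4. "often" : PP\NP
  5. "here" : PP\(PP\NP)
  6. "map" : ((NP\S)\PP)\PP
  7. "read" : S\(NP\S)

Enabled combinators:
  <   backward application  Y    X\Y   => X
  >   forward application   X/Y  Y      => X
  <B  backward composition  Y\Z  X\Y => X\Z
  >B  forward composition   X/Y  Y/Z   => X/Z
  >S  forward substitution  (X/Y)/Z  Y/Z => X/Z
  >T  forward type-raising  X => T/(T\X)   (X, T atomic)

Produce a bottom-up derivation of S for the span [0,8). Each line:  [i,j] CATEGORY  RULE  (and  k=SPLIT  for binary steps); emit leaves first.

[0,1] PP/(N/S)  lex  "saw"
[1,2] N  lex  "city"
[2,3] ((N/S)/N)\N  lex  "some"
[1,3] (N/S)/N  <  k=2
[0,3] PP/N  >B  k=1
[3,4] N  lex  "built"
[0,4] PP  >  k=3
[4,5] PP\NP  lex  "often"
[5,6] PP\(PP\NP)  lex  "here"
[4,6] PP  <  k=5
[6,7] ((NP\S)\PP)\PP  lex  "map"
[4,7] (NP\S)\PP  <  k=6
[7,8] S\(NP\S)  lex  "read"
[4,8] S\PP  <B  k=7
[0,8] S  <  k=4

[0,8] S   <
  [0,4] PP   >
    [0,3] PP/N   >B
      [0,1] "saw" : PP/(N/S)
      [1,3] (N/S)/N   <
        [1,2] "city" : N
        [2,3] "some" : ((N/S)/N)\N
    [3,4] "built" : N
  [4,8] S\PP   <B
    [4,7] (NP\S)\PP   <
      [4,6] PP   <
        [4,5] "often" : PP\NP
        [5,6] "here" : PP\(PP\NP)
      [6,7] "map" : ((NP\S)\PP)\PP
    [7,8] "read" : S\(NP\S)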